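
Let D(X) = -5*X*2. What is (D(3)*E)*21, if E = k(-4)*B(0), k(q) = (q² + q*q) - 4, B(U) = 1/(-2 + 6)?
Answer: -4410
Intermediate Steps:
B(U) = ¼ (B(U) = 1/4 = ¼)
D(X) = -10*X
k(q) = -4 + 2*q² (k(q) = (q² + q²) - 4 = 2*q² - 4 = -4 + 2*q²)
E = 7 (E = (-4 + 2*(-4)²)*(¼) = (-4 + 2*16)*(¼) = (-4 + 32)*(¼) = 28*(¼) = 7)
(D(3)*E)*21 = (-10*3*7)*21 = -30*7*21 = -210*21 = -4410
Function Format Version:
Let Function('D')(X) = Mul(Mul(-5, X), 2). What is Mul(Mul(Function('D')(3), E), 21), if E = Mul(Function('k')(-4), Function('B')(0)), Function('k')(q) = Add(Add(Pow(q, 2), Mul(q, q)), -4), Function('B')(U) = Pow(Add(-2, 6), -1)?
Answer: -4410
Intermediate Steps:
Function('B')(U) = Rational(1, 4) (Function('B')(U) = Pow(4, -1) = Rational(1, 4))
Function('D')(X) = Mul(-10, X)
Function('k')(q) = Add(-4, Mul(2, Pow(q, 2))) (Function('k')(q) = Add(Add(Pow(q, 2), Pow(q, 2)), -4) = Add(Mul(2, Pow(q, 2)), -4) = Add(-4, Mul(2, Pow(q, 2))))
E = 7 (E = Mul(Add(-4, Mul(2, Pow(-4, 2))), Rational(1, 4)) = Mul(Add(-4, Mul(2, 16)), Rational(1, 4)) = Mul(Add(-4, 32), Rational(1, 4)) = Mul(28, Rational(1, 4)) = 7)
Mul(Mul(Function('D')(3), E), 21) = Mul(Mul(Mul(-10, 3), 7), 21) = Mul(Mul(-30, 7), 21) = Mul(-210, 21) = -4410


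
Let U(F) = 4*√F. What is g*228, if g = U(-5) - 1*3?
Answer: -684 + 912*I*√5 ≈ -684.0 + 2039.3*I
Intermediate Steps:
g = -3 + 4*I*√5 (g = 4*√(-5) - 1*3 = 4*(I*√5) - 3 = 4*I*√5 - 3 = -3 + 4*I*√5 ≈ -3.0 + 8.9443*I)
g*228 = (-3 + 4*I*√5)*228 = -684 + 912*I*√5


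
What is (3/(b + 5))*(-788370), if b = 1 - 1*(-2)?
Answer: -1182555/4 ≈ -2.9564e+5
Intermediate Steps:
b = 3 (b = 1 + 2 = 3)
(3/(b + 5))*(-788370) = (3/(3 + 5))*(-788370) = (3/8)*(-788370) = -1182555/4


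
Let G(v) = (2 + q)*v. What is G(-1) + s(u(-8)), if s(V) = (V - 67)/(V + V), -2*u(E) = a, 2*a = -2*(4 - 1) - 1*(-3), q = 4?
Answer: -301/6 ≈ -50.167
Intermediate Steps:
a = -3/2 (a = (-2*(4 - 1) - 1*(-3))/2 = (-2*3 + 3)/2 = (-6 + 3)/2 = (1/2)*(-3) = -3/2 ≈ -1.5000)
u(E) = 3/4 (u(E) = -1/2*(-3/2) = 3/4)
s(V) = (-67 + V)/(2*V) (s(V) = (-67 + V)/((2*V)) = (-67 + V)*(1/(2*V)) = (-67 + V)/(2*V))
G(v) = 6*v (G(v) = (2 + 4)*v = 6*v)
G(-1) + s(u(-8)) = 6*(-1) + (-67 + 3/4)/(2*(3/4)) = -6 + (1/2)*(4/3)*(-265/4) = -6 - 265/6 = -301/6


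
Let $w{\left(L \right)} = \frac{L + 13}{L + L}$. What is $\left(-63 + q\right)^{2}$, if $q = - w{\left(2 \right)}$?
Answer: $\frac{71289}{16} \approx 4455.6$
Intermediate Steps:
$w{\left(L \right)} = \frac{13 + L}{2 L}$
$q = - \frac{15}{4}$ ($q = - \frac{13 + 2}{2 \cdot 2} = - \frac{15}{2 \cdot 2} = \left(-1\right) \frac{15}{4} = - \frac{15}{4} \approx -3.75$)
$\left(-63 + q\right)^{2} = \left(-63 - \frac{15}{4}\right)^{2} = \left(- \frac{267}{4}\right)^{2} = \frac{71289}{16}$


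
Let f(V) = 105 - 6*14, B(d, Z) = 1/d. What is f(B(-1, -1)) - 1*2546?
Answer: -2525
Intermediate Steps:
f(V) = 21 (f(V) = 105 - 1*84 = 105 - 84 = 21)
f(B(-1, -1)) - 1*2546 = 21 - 1*2546 = 21 - 2546 = -2525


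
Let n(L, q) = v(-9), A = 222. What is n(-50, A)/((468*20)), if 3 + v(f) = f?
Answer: -1/780 ≈ -0.0012821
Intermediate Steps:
v(f) = -3 + f
n(L, q) = -12 (n(L, q) = -3 - 9 = -12)
n(-50, A)/((468*20)) = -12/(468*20) = -12/9360 = -12*1/9360 = -1/780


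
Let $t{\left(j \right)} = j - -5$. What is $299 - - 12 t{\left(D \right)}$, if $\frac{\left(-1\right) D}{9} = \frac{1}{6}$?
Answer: $341$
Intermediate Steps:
$D = - \frac{3}{2}$ ($D = - \frac{9}{6} = \left(-9\right) \frac{1}{6} = - \frac{3}{2} \approx -1.5$)
$t{\left(j \right)} = 5 + j$ ($t{\left(j \right)} = j + 5 = 5 + j$)
$299 - - 12 t{\left(D \right)} = 299 - - 12 \left(5 - \frac{3}{2}\right) = 299 - \left(-12\right) \frac{7}{2} = 299 - -42 = 299 + 42 = 341$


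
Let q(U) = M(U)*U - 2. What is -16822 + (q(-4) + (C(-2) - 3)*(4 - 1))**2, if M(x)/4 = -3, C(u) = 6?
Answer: -13797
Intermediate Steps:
M(x) = -12 (M(x) = 4*(-3) = -12)
q(U) = -2 - 12*U (q(U) = -12*U - 2 = -2 - 12*U)
-16822 + (q(-4) + (C(-2) - 3)*(4 - 1))**2 = -16822 + ((-2 - 12*(-4)) + (6 - 3)*(4 - 1))**2 = -16822 + ((-2 + 48) + 3*3)**2 = -16822 + (46 + 9)**2 = -16822 + 55**2 = -16822 + 3025 = -13797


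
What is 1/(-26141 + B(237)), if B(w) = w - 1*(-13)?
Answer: -1/25891 ≈ -3.8623e-5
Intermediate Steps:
B(w) = 13 + w (B(w) = w + 13 = 13 + w)
1/(-26141 + B(237)) = 1/(-26141 + (13 + 237)) = 1/(-26141 + 250) = 1/(-25891) = -1/25891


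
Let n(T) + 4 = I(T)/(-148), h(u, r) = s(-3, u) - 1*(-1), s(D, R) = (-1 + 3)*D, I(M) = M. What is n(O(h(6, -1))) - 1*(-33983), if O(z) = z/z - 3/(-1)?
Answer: 1257222/37 ≈ 33979.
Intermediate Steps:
s(D, R) = 2*D
h(u, r) = -5 (h(u, r) = 2*(-3) - 1*(-1) = -6 + 1 = -5)
O(z) = 4 (O(z) = 1 - 3*(-1) = 1 + 3 = 4)
n(T) = -4 - T/148 (n(T) = -4 + T/(-148) = -4 + T*(-1/148) = -4 - T/148)
n(O(h(6, -1))) - 1*(-33983) = (-4 - 1/148*4) - 1*(-33983) = (-4 - 1/37) + 33983 = -149/37 + 33983 = 1257222/37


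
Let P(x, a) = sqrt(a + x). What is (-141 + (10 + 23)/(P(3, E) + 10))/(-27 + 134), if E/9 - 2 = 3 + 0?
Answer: -3501/2782 - 33*sqrt(3)/1391 ≈ -1.2995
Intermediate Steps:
E = 45 (E = 18 + 9*(3 + 0) = 18 + 9*3 = 18 + 27 = 45)
(-141 + (10 + 23)/(P(3, E) + 10))/(-27 + 134) = (-141 + (10 + 23)/(sqrt(45 + 3) + 10))/(-27 + 134) = (-141 + 33/(sqrt(48) + 10))/107 = (-141 + 33/(4*sqrt(3) + 10))/107 = (-141 + 33/(10 + 4*sqrt(3)))/107 = -141/107 + 33/(107*(10 + 4*sqrt(3)))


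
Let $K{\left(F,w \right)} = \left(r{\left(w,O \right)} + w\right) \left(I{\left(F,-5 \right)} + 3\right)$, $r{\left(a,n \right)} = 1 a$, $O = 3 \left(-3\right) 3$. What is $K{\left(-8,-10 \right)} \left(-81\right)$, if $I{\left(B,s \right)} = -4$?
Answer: $-1620$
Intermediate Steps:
$O = -27$ ($O = \left(-9\right) 3 = -27$)
$r{\left(a,n \right)} = a$
$K{\left(F,w \right)} = - 2 w$ ($K{\left(F,w \right)} = \left(w + w\right) \left(-4 + 3\right) = 2 w \left(-1\right) = - 2 w$)
$K{\left(-8,-10 \right)} \left(-81\right) = \left(-2\right) \left(-10\right) \left(-81\right) = 20 \left(-81\right) = -1620$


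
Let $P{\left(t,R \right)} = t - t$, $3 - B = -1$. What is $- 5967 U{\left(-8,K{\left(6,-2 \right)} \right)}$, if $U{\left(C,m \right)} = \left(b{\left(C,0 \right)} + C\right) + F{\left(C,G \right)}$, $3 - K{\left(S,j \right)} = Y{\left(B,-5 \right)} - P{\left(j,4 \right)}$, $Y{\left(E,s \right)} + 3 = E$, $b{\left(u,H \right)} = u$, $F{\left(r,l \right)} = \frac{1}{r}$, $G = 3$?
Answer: $\frac{769743}{8} \approx 96218.0$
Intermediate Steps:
$B = 4$ ($B = 3 - -1 = 3 + 1 = 4$)
$P{\left(t,R \right)} = 0$
$Y{\left(E,s \right)} = -3 + E$
$K{\left(S,j \right)} = 2$ ($K{\left(S,j \right)} = 3 - \left(\left(-3 + 4\right) - 0\right) = 3 - \left(1 + 0\right) = 3 - 1 = 2$)
$U{\left(C,m \right)} = \frac{1}{C} + 2 C$ ($U{\left(C,m \right)} = \left(C + C\right) + \frac{1}{C} = 2 C + \frac{1}{C} = \frac{1}{C} + 2 C$)
$- 5967 U{\left(-8,K{\left(6,-2 \right)} \right)} = - 5967 \left(\frac{1}{-8} + 2 \left(-8\right)\right) = - 5967 \left(- \frac{1}{8} - 16\right) = \left(-5967\right) \left(- \frac{129}{8}\right) = \frac{769743}{8}$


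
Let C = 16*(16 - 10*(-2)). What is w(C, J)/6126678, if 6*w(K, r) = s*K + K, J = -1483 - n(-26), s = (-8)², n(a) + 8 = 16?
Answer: 1040/1021113 ≈ 0.0010185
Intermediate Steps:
n(a) = 8 (n(a) = -8 + 16 = 8)
s = 64
C = 576 (C = 16*(16 + 20) = 16*36 = 576)
J = -1491 (J = -1483 - 1*8 = -1483 - 8 = -1491)
w(K, r) = 65*K/6 (w(K, r) = (64*K + K)/6 = (65*K)/6 = 65*K/6)
w(C, J)/6126678 = ((65/6)*576)/6126678 = 6240*(1/6126678) = 1040/1021113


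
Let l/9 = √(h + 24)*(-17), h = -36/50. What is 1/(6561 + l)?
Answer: 675/4372609 + 85*√582/118060443 ≈ 0.00017174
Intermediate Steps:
h = -18/25 (h = -36*1/50 = -18/25 ≈ -0.72000)
l = -153*√582/5 (l = 9*(√(-18/25 + 24)*(-17)) = 9*(√(582/25)*(-17)) = 9*((√582/5)*(-17)) = 9*(-17*√582/5) = -153*√582/5 ≈ -738.21)
1/(6561 + l) = 1/(6561 - 153*√582/5)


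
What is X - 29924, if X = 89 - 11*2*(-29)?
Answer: -29197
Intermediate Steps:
X = 727 (X = 89 - 22*(-29) = 89 + 638 = 727)
X - 29924 = 727 - 29924 = -29197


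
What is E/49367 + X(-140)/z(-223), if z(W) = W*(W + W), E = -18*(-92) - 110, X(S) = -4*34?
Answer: 73524078/2454971543 ≈ 0.029949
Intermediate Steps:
X(S) = -136
E = 1546 (E = 1656 - 110 = 1546)
z(W) = 2*W² (z(W) = W*(2*W) = 2*W²)
E/49367 + X(-140)/z(-223) = 1546/49367 - 136/(2*(-223)²) = 1546*(1/49367) - 136/(2*49729) = 1546/49367 - 136/99458 = 1546/49367 - 136*1/99458 = 1546/49367 - 68/49729 = 73524078/2454971543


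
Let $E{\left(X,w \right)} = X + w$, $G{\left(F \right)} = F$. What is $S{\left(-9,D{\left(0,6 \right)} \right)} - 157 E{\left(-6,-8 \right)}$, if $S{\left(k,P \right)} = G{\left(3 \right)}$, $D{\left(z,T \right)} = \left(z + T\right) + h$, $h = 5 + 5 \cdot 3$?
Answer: $2201$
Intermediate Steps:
$h = 20$ ($h = 5 + 15 = 20$)
$D{\left(z,T \right)} = 20 + T + z$ ($D{\left(z,T \right)} = \left(z + T\right) + 20 = \left(T + z\right) + 20 = 20 + T + z$)
$S{\left(k,P \right)} = 3$
$S{\left(-9,D{\left(0,6 \right)} \right)} - 157 E{\left(-6,-8 \right)} = 3 - 157 \left(-6 - 8\right) = 3 - -2198 = 3 + 2198 = 2201$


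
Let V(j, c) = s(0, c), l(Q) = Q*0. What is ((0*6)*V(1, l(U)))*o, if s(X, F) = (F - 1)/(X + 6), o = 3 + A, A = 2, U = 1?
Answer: 0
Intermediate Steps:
o = 5 (o = 3 + 2 = 5)
l(Q) = 0
s(X, F) = (-1 + F)/(6 + X)
V(j, c) = -1/6 + c/6 (V(j, c) = (-1 + c)/(6 + 0) = (-1 + c)/6 = -1/6 + c/6)
((0*6)*V(1, l(U)))*o = ((0*6)*(-1/6 + (1/6)*0))*5 = (0*(-1/6 + 0))*5 = (0*(-1/6))*5 = 0*5 = 0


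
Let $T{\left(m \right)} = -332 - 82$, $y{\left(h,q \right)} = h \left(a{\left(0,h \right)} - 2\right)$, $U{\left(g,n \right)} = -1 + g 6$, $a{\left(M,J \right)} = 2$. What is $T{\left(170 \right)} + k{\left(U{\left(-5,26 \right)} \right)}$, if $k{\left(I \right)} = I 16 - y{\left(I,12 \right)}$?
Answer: $-910$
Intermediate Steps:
$U{\left(g,n \right)} = -1 + 6 g$
$y{\left(h,q \right)} = 0$ ($y{\left(h,q \right)} = h \left(2 - 2\right) = h 0 = 0$)
$T{\left(m \right)} = -414$
$k{\left(I \right)} = 16 I$ ($k{\left(I \right)} = I 16 - 0 = 16 I + 0 = 16 I$)
$T{\left(170 \right)} + k{\left(U{\left(-5,26 \right)} \right)} = -414 + 16 \left(-1 + 6 \left(-5\right)\right) = -414 + 16 \left(-1 - 30\right) = -414 + 16 \left(-31\right) = -414 - 496 = -910$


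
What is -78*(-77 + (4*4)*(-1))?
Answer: 7254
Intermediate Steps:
-78*(-77 + (4*4)*(-1)) = -78*(-77 + 16*(-1)) = -78*(-77 - 16) = -78*(-93) = 7254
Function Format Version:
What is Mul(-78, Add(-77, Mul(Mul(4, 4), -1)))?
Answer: 7254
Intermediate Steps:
Mul(-78, Add(-77, Mul(Mul(4, 4), -1))) = Mul(-78, Add(-77, Mul(16, -1))) = Mul(-78, Add(-77, -16)) = Mul(-78, -93) = 7254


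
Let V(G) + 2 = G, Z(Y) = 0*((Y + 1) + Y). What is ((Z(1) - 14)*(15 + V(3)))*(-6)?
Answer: 1344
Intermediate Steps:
Z(Y) = 0 (Z(Y) = 0*((1 + Y) + Y) = 0*(1 + 2*Y) = 0)
V(G) = -2 + G
((Z(1) - 14)*(15 + V(3)))*(-6) = ((0 - 14)*(15 + (-2 + 3)))*(-6) = -14*(15 + 1)*(-6) = -14*16*(-6) = -224*(-6) = 1344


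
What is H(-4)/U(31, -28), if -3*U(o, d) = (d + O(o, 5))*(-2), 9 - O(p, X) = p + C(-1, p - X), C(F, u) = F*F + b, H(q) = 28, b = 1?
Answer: -21/26 ≈ -0.80769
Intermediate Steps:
C(F, u) = 1 + F² (C(F, u) = F*F + 1 = F² + 1 = 1 + F²)
O(p, X) = 7 - p (O(p, X) = 9 - (p + (1 + (-1)²)) = 9 - (p + (1 + 1)) = 9 - (p + 2) = 9 - (2 + p) = 9 + (-2 - p) = 7 - p)
U(o, d) = 14/3 - 2*o/3 + 2*d/3 (U(o, d) = -(d + (7 - o))*(-2)/3 = -(7 + d - o)*(-2)/3 = -(-14 - 2*d + 2*o)/3 = 14/3 - 2*o/3 + 2*d/3)
H(-4)/U(31, -28) = 28/(14/3 - ⅔*31 + (⅔)*(-28)) = 28/(14/3 - 62/3 - 56/3) = 28/(-104/3) = 28*(-3/104) = -21/26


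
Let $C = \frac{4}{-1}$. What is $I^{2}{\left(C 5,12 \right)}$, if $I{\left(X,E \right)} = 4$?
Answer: $16$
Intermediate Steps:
$C = -4$ ($C = 4 \left(-1\right) = -4$)
$I^{2}{\left(C 5,12 \right)} = 4^{2} = 16$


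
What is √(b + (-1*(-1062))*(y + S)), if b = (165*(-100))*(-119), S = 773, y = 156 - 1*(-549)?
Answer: 4*√220821 ≈ 1879.7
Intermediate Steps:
y = 705 (y = 156 + 549 = 705)
b = 1963500 (b = -16500*(-119) = 1963500)
√(b + (-1*(-1062))*(y + S)) = √(1963500 + (-1*(-1062))*(705 + 773)) = √(1963500 + 1062*1478) = √(1963500 + 1569636) = √3533136 = 4*√220821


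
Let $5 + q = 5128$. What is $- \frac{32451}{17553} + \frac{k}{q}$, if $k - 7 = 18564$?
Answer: $\frac{53243430}{29974673} \approx 1.7763$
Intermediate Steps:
$q = 5123$ ($q = -5 + 5128 = 5123$)
$k = 18571$ ($k = 7 + 18564 = 18571$)
$- \frac{32451}{17553} + \frac{k}{q} = - \frac{32451}{17553} + \frac{18571}{5123} = \left(-32451\right) \frac{1}{17553} + 18571 \cdot \frac{1}{5123} = - \frac{10817}{5851} + \frac{18571}{5123} = \frac{53243430}{29974673}$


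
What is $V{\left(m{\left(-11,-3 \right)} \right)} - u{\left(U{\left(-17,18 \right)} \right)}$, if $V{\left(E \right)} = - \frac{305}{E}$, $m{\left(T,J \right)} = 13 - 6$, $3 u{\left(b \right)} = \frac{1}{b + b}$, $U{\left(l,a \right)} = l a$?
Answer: $- \frac{559973}{12852} \approx -43.571$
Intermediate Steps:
$U{\left(l,a \right)} = a l$
$u{\left(b \right)} = \frac{1}{6 b}$ ($u{\left(b \right)} = \frac{1}{3 \left(b + b\right)} = \frac{1}{3 \cdot 2 b} = \frac{\frac{1}{2} \frac{1}{b}}{3} = \frac{1}{6 b}$)
$m{\left(T,J \right)} = 7$
$V{\left(m{\left(-11,-3 \right)} \right)} - u{\left(U{\left(-17,18 \right)} \right)} = - \frac{305}{7} - \frac{1}{6 \cdot 18 \left(-17\right)} = \left(-305\right) \frac{1}{7} - \frac{1}{6 \left(-306\right)} = - \frac{305}{7} - \frac{1}{6} \left(- \frac{1}{306}\right) = - \frac{305}{7} - - \frac{1}{1836} = - \frac{305}{7} + \frac{1}{1836} = - \frac{559973}{12852}$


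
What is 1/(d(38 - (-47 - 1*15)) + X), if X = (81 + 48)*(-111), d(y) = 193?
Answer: -1/14126 ≈ -7.0791e-5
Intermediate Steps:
X = -14319 (X = 129*(-111) = -14319)
1/(d(38 - (-47 - 1*15)) + X) = 1/(193 - 14319) = 1/(-14126) = -1/14126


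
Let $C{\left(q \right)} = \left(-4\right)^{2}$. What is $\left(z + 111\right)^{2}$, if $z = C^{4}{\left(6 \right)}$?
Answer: $4309528609$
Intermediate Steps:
$C{\left(q \right)} = 16$
$z = 65536$ ($z = 16^{4} = 65536$)
$\left(z + 111\right)^{2} = \left(65536 + 111\right)^{2} = 65647^{2} = 4309528609$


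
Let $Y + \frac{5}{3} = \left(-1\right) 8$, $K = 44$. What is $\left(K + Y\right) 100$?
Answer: $\frac{10300}{3} \approx 3433.3$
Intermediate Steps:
$Y = - \frac{29}{3}$ ($Y = - \frac{5}{3} - 8 = - \frac{29}{3} \approx -9.6667$)
$\left(K + Y\right) 100 = \left(44 - \frac{29}{3}\right) 100 = \frac{103}{3} \cdot 100 = \frac{10300}{3}$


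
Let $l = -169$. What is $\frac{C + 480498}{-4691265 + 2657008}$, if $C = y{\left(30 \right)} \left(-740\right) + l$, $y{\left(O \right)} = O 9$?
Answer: $- \frac{280529}{2034257} \approx -0.1379$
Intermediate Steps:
$y{\left(O \right)} = 9 O$
$C = -199969$ ($C = 9 \cdot 30 \left(-740\right) - 169 = 270 \left(-740\right) - 169 = -199800 - 169 = -199969$)
$\frac{C + 480498}{-4691265 + 2657008} = \frac{-199969 + 480498}{-4691265 + 2657008} = \frac{280529}{-2034257} = 280529 \left(- \frac{1}{2034257}\right) = - \frac{280529}{2034257}$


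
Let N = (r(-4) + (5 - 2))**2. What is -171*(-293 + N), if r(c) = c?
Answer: 49932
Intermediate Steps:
N = 1 (N = (-4 + (5 - 2))**2 = (-4 + 3)**2 = (-1)**2 = 1)
-171*(-293 + N) = -171*(-293 + 1) = -171*(-292) = 49932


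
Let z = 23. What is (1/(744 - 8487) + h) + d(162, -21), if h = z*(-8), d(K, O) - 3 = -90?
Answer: -2098354/7743 ≈ -271.00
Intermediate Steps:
d(K, O) = -87 (d(K, O) = 3 - 90 = -87)
h = -184 (h = 23*(-8) = -184)
(1/(744 - 8487) + h) + d(162, -21) = (1/(744 - 8487) - 184) - 87 = (1/(-7743) - 184) - 87 = (-1/7743 - 184) - 87 = -1424713/7743 - 87 = -2098354/7743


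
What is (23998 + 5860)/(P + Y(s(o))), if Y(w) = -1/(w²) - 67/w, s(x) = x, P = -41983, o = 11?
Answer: -3612818/5080681 ≈ -0.71109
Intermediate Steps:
Y(w) = -1/w² - 67/w
(23998 + 5860)/(P + Y(s(o))) = (23998 + 5860)/(-41983 + (-1 - 67*11)/11²) = 29858/(-41983 + (-1 - 737)/121) = 29858/(-41983 + (1/121)*(-738)) = 29858/(-41983 - 738/121) = 29858/(-5080681/121) = 29858*(-121/5080681) = -3612818/5080681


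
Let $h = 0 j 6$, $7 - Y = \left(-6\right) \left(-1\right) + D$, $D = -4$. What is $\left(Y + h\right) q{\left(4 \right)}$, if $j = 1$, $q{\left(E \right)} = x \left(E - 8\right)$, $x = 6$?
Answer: $-120$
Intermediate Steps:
$q{\left(E \right)} = -48 + 6 E$ ($q{\left(E \right)} = 6 \left(E - 8\right) = 6 \left(-8 + E\right) = -48 + 6 E$)
$Y = 5$ ($Y = 7 - \left(\left(-6\right) \left(-1\right) - 4\right) = 7 - \left(6 - 4\right) = 7 - 2 = 5$)
$h = 0$ ($h = 0 \cdot 1 \cdot 6 = 0 \cdot 6 = 0$)
$\left(Y + h\right) q{\left(4 \right)} = \left(5 + 0\right) \left(-48 + 6 \cdot 4\right) = 5 \left(-48 + 24\right) = 5 \left(-24\right) = -120$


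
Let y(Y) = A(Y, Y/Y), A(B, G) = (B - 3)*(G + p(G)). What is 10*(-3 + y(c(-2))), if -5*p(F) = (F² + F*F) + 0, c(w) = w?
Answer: -60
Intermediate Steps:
p(F) = -2*F²/5 (p(F) = -((F² + F*F) + 0)/5 = -((F² + F²) + 0)/5 = -(2*F² + 0)/5 = -2*F²/5)
A(B, G) = (-3 + B)*(G - 2*G²/5) (A(B, G) = (B - 3)*(G - 2*G²/5) = (-3 + B)*(G - 2*G²/5))
y(Y) = -9/5 + 3*Y/5 (y(Y) = (Y/Y)*(-15 + 5*Y + 6*(Y/Y) - 2*Y*Y/Y)/5 = (⅕)*1*(-15 + 5*Y + 6*1 - 2*Y*1) = (⅕)*1*(-15 + 5*Y + 6 - 2*Y) = (⅕)*1*(-9 + 3*Y) = -9/5 + 3*Y/5)
10*(-3 + y(c(-2))) = 10*(-3 + (-9/5 + (⅗)*(-2))) = 10*(-3 + (-9/5 - 6/5)) = 10*(-3 - 3) = 10*(-6) = -60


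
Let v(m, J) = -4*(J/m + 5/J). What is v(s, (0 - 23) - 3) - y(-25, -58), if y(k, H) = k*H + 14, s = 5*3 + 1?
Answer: -37875/26 ≈ -1456.7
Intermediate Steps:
s = 16 (s = 15 + 1 = 16)
y(k, H) = 14 + H*k (y(k, H) = H*k + 14 = 14 + H*k)
v(m, J) = -20/J - 4*J/m (v(m, J) = -4*(5/J + J/m) = -20/J - 4*J/m)
v(s, (0 - 23) - 3) - y(-25, -58) = (-20/((0 - 23) - 3) - 4*((0 - 23) - 3)/16) - (14 - 58*(-25)) = (-20/(-23 - 3) - 4*(-23 - 3)*1/16) - (14 + 1450) = (-20/(-26) - 4*(-26)*1/16) - 1*1464 = (-20*(-1/26) + 13/2) - 1464 = (10/13 + 13/2) - 1464 = 189/26 - 1464 = -37875/26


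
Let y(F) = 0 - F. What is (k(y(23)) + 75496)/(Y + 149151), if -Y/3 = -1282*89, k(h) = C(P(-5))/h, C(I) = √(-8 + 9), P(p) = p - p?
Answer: 1736407/11303235 ≈ 0.15362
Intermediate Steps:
y(F) = -F
P(p) = 0
C(I) = 1 (C(I) = √1 = 1)
k(h) = 1/h
Y = 342294 (Y = -(-3846)*89 = -3*(-114098) = 342294)
(k(y(23)) + 75496)/(Y + 149151) = (1/(-1*23) + 75496)/(342294 + 149151) = (1/(-23) + 75496)/491445 = (-1/23 + 75496)*(1/491445) = (1736407/23)*(1/491445) = 1736407/11303235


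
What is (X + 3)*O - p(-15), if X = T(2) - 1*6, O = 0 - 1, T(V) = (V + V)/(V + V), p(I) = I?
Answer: 17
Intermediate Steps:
T(V) = 1 (T(V) = (2*V)/((2*V)) = (2*V)*(1/(2*V)) = 1)
O = -1
X = -5 (X = 1 - 1*6 = 1 - 6 = -5)
(X + 3)*O - p(-15) = (-5 + 3)*(-1) - 1*(-15) = -2*(-1) + 15 = 2 + 15 = 17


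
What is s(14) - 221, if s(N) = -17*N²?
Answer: -3553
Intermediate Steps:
s(14) - 221 = -17*14² - 221 = -17*196 - 221 = -3332 - 221 = -3553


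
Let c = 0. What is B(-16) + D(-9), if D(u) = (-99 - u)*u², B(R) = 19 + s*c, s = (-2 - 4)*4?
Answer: -7271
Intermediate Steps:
s = -24 (s = -6*4 = -24)
B(R) = 19 (B(R) = 19 - 24*0 = 19 + 0 = 19)
D(u) = u²*(-99 - u)
B(-16) + D(-9) = 19 + (-9)²*(-99 - 1*(-9)) = 19 + 81*(-99 + 9) = 19 + 81*(-90) = 19 - 7290 = -7271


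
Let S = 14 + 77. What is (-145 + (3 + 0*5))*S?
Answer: -12922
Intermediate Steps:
S = 91
(-145 + (3 + 0*5))*S = (-145 + (3 + 0*5))*91 = (-145 + (3 + 0))*91 = (-145 + 3)*91 = -142*91 = -12922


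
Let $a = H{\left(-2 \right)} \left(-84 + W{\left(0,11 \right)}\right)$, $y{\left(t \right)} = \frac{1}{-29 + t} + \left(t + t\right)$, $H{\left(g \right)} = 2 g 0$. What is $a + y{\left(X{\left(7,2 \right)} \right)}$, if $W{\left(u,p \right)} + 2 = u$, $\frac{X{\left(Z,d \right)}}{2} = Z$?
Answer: $\frac{419}{15} \approx 27.933$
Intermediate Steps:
$X{\left(Z,d \right)} = 2 Z$
$W{\left(u,p \right)} = -2 + u$
$H{\left(g \right)} = 0$
$y{\left(t \right)} = \frac{1}{-29 + t} + 2 t$
$a = 0$ ($a = 0 \left(-84 + \left(-2 + 0\right)\right) = 0 \left(-84 - 2\right) = 0 \left(-86\right) = 0$)
$a + y{\left(X{\left(7,2 \right)} \right)} = 0 + \frac{1 - 58 \cdot 2 \cdot 7 + 2 \left(2 \cdot 7\right)^{2}}{-29 + 2 \cdot 7} = 0 + \frac{1 - 812 + 2 \cdot 14^{2}}{-29 + 14} = 0 + \frac{1 - 812 + 2 \cdot 196}{-15} = 0 - \frac{1 - 812 + 392}{15} = 0 - - \frac{419}{15} = 0 + \frac{419}{15} = \frac{419}{15}$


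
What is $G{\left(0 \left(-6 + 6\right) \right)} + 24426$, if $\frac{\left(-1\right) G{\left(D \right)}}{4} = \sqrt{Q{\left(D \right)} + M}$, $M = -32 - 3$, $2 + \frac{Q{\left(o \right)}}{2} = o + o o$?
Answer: $24426 - 4 i \sqrt{39} \approx 24426.0 - 24.98 i$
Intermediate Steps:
$Q{\left(o \right)} = -4 + 2 o + 2 o^{2}$ ($Q{\left(o \right)} = -4 + 2 \left(o + o o\right) = -4 + 2 \left(o + o^{2}\right) = -4 + \left(2 o + 2 o^{2}\right) = -4 + 2 o + 2 o^{2}$)
$M = -35$
$G{\left(D \right)} = - 4 \sqrt{-39 + 2 D + 2 D^{2}}$ ($G{\left(D \right)} = - 4 \sqrt{\left(-4 + 2 D + 2 D^{2}\right) - 35} = - 4 \sqrt{-39 + 2 D + 2 D^{2}}$)
$G{\left(0 \left(-6 + 6\right) \right)} + 24426 = - 4 \sqrt{-39 + 2 \cdot 0 \left(-6 + 6\right) + 2 \left(0 \left(-6 + 6\right)\right)^{2}} + 24426 = - 4 \sqrt{-39 + 2 \cdot 0 \cdot 0 + 2 \left(0 \cdot 0\right)^{2}} + 24426 = - 4 \sqrt{-39 + 2 \cdot 0 + 2 \cdot 0^{2}} + 24426 = - 4 \sqrt{-39 + 0 + 2 \cdot 0} + 24426 = - 4 \sqrt{-39 + 0 + 0} + 24426 = - 4 \sqrt{-39} + 24426 = - 4 i \sqrt{39} + 24426 = 24426 - 4 i \sqrt{39}$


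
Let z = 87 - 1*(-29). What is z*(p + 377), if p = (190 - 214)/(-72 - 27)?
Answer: 1444084/33 ≈ 43760.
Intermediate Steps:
z = 116 (z = 87 + 29 = 116)
p = 8/33 (p = -24/(-99) = -24*(-1/99) = 8/33 ≈ 0.24242)
z*(p + 377) = 116*(8/33 + 377) = 116*(12449/33) = 1444084/33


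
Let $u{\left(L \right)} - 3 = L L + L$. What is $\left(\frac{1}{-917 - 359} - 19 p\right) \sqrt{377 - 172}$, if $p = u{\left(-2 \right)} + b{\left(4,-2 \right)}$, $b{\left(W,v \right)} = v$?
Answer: $- \frac{72733 \sqrt{205}}{1276} \approx -816.13$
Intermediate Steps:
$u{\left(L \right)} = 3 + L + L^{2}$ ($u{\left(L \right)} = 3 + \left(L L + L\right) = 3 + \left(L^{2} + L\right) = 3 + \left(L + L^{2}\right) = 3 + L + L^{2}$)
$p = 3$ ($p = \left(3 - 2 + \left(-2\right)^{2}\right) - 2 = \left(3 - 2 + 4\right) - 2 = 5 - 2 = 3$)
$\left(\frac{1}{-917 - 359} - 19 p\right) \sqrt{377 - 172} = \left(\frac{1}{-917 - 359} - 57\right) \sqrt{377 - 172} = \left(\frac{1}{-1276} - 57\right) \sqrt{205} = \left(- \frac{1}{1276} - 57\right) \sqrt{205} = - \frac{72733 \sqrt{205}}{1276}$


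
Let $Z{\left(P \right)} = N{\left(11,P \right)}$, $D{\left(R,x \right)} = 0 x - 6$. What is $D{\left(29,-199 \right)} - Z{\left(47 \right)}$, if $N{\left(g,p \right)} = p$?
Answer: $-53$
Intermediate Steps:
$D{\left(R,x \right)} = -6$ ($D{\left(R,x \right)} = 0 - 6 = -6$)
$Z{\left(P \right)} = P$
$D{\left(29,-199 \right)} - Z{\left(47 \right)} = -6 - 47 = -53$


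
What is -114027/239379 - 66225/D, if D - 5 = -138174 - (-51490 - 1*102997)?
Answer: -5904522287/1302062174 ≈ -4.5347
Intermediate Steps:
D = 16318 (D = 5 + (-138174 - (-51490 - 1*102997)) = 5 + (-138174 - (-51490 - 102997)) = 5 + (-138174 - 1*(-154487)) = 5 + (-138174 + 154487) = 5 + 16313 = 16318)
-114027/239379 - 66225/D = -114027/239379 - 66225/16318 = -114027*1/239379 - 66225*1/16318 = -38009/79793 - 66225/16318 = -5904522287/1302062174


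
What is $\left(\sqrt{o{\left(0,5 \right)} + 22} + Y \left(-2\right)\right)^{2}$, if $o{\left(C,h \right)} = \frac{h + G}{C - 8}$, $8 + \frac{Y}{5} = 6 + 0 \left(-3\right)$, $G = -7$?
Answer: $\frac{\left(40 + \sqrt{89}\right)^{2}}{4} \approx 610.93$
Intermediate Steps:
$Y = -10$ ($Y = -40 + 5 \left(6 + 0 \left(-3\right)\right) = -40 + 5 \left(6 + 0\right) = -40 + 5 \cdot 6 = -40 + 30 = -10$)
$o{\left(C,h \right)} = \frac{-7 + h}{-8 + C}$ ($o{\left(C,h \right)} = \frac{h - 7}{C - 8} = \frac{-7 + h}{-8 + C}$)
$\left(\sqrt{o{\left(0,5 \right)} + 22} + Y \left(-2\right)\right)^{2} = \left(\sqrt{\frac{-7 + 5}{-8 + 0} + 22} - -20\right)^{2} = \left(\sqrt{\frac{1}{-8} \left(-2\right) + 22} + 20\right)^{2} = \left(\sqrt{\left(- \frac{1}{8}\right) \left(-2\right) + 22} + 20\right)^{2} = \left(\sqrt{\frac{1}{4} + 22} + 20\right)^{2} = \left(\sqrt{\frac{89}{4}} + 20\right)^{2} = \left(\frac{\sqrt{89}}{2} + 20\right)^{2} = \left(20 + \frac{\sqrt{89}}{2}\right)^{2}$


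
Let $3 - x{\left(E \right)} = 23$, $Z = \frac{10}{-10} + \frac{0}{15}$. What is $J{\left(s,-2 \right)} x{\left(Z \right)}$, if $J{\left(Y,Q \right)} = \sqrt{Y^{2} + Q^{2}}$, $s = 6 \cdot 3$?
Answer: $- 40 \sqrt{82} \approx -362.22$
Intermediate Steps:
$s = 18$
$J{\left(Y,Q \right)} = \sqrt{Q^{2} + Y^{2}}$
$Z = -1$ ($Z = 10 \left(- \frac{1}{10}\right) + 0 \cdot \frac{1}{15} = -1 + 0 = -1$)
$x{\left(E \right)} = -20$ ($x{\left(E \right)} = 3 - 23 = -20$)
$J{\left(s,-2 \right)} x{\left(Z \right)} = \sqrt{\left(-2\right)^{2} + 18^{2}} \left(-20\right) = \sqrt{4 + 324} \left(-20\right) = \sqrt{328} \left(-20\right) = 2 \sqrt{82} \left(-20\right) = - 40 \sqrt{82}$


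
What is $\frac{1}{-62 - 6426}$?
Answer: $- \frac{1}{6488} \approx -0.00015413$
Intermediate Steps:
$\frac{1}{-62 - 6426} = \frac{1}{-6488} = - \frac{1}{6488}$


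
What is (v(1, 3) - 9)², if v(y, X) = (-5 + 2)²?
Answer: 0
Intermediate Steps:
v(y, X) = 9 (v(y, X) = (-3)² = 9)
(v(1, 3) - 9)² = (9 - 9)² = 0² = 0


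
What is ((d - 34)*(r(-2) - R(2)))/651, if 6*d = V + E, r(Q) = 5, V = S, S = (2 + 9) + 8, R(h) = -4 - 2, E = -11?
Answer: -154/279 ≈ -0.55197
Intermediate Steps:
R(h) = -6
S = 19 (S = 11 + 8 = 19)
V = 19
d = 4/3 (d = (19 - 11)/6 = (⅙)*8 = 4/3 ≈ 1.3333)
((d - 34)*(r(-2) - R(2)))/651 = ((4/3 - 34)*(5 - 1*(-6)))/651 = -98*(5 + 6)/3*(1/651) = -98/3*11*(1/651) = -1078/3*1/651 = -154/279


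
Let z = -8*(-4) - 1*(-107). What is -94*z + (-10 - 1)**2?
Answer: -12945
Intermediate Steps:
z = 139 (z = 32 + 107 = 139)
-94*z + (-10 - 1)**2 = -94*139 + (-10 - 1)**2 = -13066 + (-11)**2 = -13066 + 121 = -12945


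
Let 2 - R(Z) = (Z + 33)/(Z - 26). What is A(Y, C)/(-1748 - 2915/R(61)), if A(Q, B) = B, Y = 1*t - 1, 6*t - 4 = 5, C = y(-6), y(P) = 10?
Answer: 240/60073 ≈ 0.0039951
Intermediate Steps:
C = 10
t = 3/2 (t = ⅔ + (⅙)*5 = ⅔ + ⅚ = 3/2 ≈ 1.5000)
R(Z) = 2 - (33 + Z)/(-26 + Z) (R(Z) = 2 - (Z + 33)/(Z - 26) = 2 - (33 + Z)/(-26 + Z))
Y = ½ (Y = 1*(3/2) - 1 = 3/2 - 1 = ½ ≈ 0.50000)
A(Y, C)/(-1748 - 2915/R(61)) = 10/(-1748 - 2915/((-85 + 61)/(-26 + 61))) = 10/(-1748 - 2915/(-24/35)) = 10/(-1748 - 2915*(-35)/24) = 10/(-1748 - 1*(-102025/24)) = 10/(-1748 + 102025/24) = 10/(60073/24) = 10*(24/60073) = 240/60073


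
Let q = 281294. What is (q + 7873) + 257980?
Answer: 547147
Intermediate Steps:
(q + 7873) + 257980 = (281294 + 7873) + 257980 = 289167 + 257980 = 547147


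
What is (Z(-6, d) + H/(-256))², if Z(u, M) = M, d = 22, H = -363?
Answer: 35940025/65536 ≈ 548.40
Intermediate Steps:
(Z(-6, d) + H/(-256))² = (22 - 363/(-256))² = (22 - 363*(-1/256))² = (22 + 363/256)² = (5995/256)² = 35940025/65536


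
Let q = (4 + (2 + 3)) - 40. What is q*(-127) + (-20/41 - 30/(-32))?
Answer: 2582967/656 ≈ 3937.4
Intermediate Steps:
q = -31 (q = (4 + 5) - 40 = 9 - 40 = -31)
q*(-127) + (-20/41 - 30/(-32)) = -31*(-127) + (-20/41 - 30/(-32)) = 3937 + (-20*1/41 - 30*(-1/32)) = 3937 + (-20/41 + 15/16) = 3937 + 295/656 = 2582967/656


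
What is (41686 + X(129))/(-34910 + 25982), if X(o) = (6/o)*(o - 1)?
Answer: -896377/191952 ≈ -4.6698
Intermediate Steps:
X(o) = 6*(-1 + o)/o (X(o) = (6/o)*(-1 + o) = 6*(-1 + o)/o)
(41686 + X(129))/(-34910 + 25982) = (41686 + (6 - 6/129))/(-34910 + 25982) = (41686 + (6 - 6*1/129))/(-8928) = (41686 + (6 - 2/43))*(-1/8928) = (41686 + 256/43)*(-1/8928) = (1792754/43)*(-1/8928) = -896377/191952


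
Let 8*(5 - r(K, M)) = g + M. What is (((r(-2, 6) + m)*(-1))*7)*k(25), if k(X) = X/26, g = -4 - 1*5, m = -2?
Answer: -4725/208 ≈ -22.716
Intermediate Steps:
g = -9 (g = -4 - 5 = -9)
r(K, M) = 49/8 - M/8 (r(K, M) = 5 - (-9 + M)/8 = 5 + (9/8 - M/8) = 49/8 - M/8)
k(X) = X/26 (k(X) = X*(1/26) = X/26)
(((r(-2, 6) + m)*(-1))*7)*k(25) = ((((49/8 - 1/8*6) - 2)*(-1))*7)*((1/26)*25) = ((((49/8 - 3/4) - 2)*(-1))*7)*(25/26) = (((43/8 - 2)*(-1))*7)*(25/26) = (((27/8)*(-1))*7)*(25/26) = -27/8*7*(25/26) = -189/8*25/26 = -4725/208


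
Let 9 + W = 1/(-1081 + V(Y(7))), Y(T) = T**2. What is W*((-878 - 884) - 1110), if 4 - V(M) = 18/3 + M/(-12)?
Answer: 334688520/12947 ≈ 25851.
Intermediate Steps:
V(M) = -2 + M/12 (V(M) = 4 - (18/3 + M/(-12)) = 4 - (18*(1/3) + M*(-1/12)) = 4 - (6 - M/12) = 4 + (-6 + M/12) = -2 + M/12)
W = -116535/12947 (W = -9 + 1/(-1081 + (-2 + (1/12)*7**2)) = -9 + 1/(-1081 + (-2 + (1/12)*49)) = -9 + 1/(-1081 + (-2 + 49/12)) = -9 + 1/(-1081 + 25/12) = -9 + 1/(-12947/12) = -9 - 12/12947 = -116535/12947 ≈ -9.0009)
W*((-878 - 884) - 1110) = -116535*((-878 - 884) - 1110)/12947 = -116535*(-1762 - 1110)/12947 = -116535/12947*(-2872) = 334688520/12947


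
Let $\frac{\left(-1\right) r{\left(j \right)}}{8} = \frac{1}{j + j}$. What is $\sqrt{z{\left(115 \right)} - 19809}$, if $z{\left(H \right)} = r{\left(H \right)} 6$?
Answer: $\frac{7 i \sqrt{5346465}}{115} \approx 140.75 i$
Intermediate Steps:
$r{\left(j \right)} = - \frac{4}{j}$ ($r{\left(j \right)} = - \frac{8}{j + j} = - \frac{8}{2 j} = - 8 \frac{1}{2 j} = - \frac{4}{j}$)
$z{\left(H \right)} = - \frac{24}{H}$ ($z{\left(H \right)} = - \frac{4}{H} 6 = - \frac{24}{H}$)
$\sqrt{z{\left(115 \right)} - 19809} = \sqrt{- \frac{24}{115} - 19809} = \sqrt{- \frac{2278059}{115}} = \frac{7 i \sqrt{5346465}}{115}$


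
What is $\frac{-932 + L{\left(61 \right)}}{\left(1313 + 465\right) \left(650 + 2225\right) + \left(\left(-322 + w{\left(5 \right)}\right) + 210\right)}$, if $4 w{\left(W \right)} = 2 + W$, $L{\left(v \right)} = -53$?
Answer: $- \frac{3940}{20446559} \approx -0.0001927$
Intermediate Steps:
$w{\left(W \right)} = \frac{1}{2} + \frac{W}{4}$ ($w{\left(W \right)} = \frac{2 + W}{4} = \frac{1}{2} + \frac{W}{4}$)
$\frac{-932 + L{\left(61 \right)}}{\left(1313 + 465\right) \left(650 + 2225\right) + \left(\left(-322 + w{\left(5 \right)}\right) + 210\right)} = \frac{-932 - 53}{\left(1313 + 465\right) \left(650 + 2225\right) + \left(\left(-322 + \left(\frac{1}{2} + \frac{1}{4} \cdot 5\right)\right) + 210\right)} = - \frac{985}{1778 \cdot 2875 + \left(\left(-322 + \left(\frac{1}{2} + \frac{5}{4}\right)\right) + 210\right)} = - \frac{985}{5111750 + \left(\left(-322 + \frac{7}{4}\right) + 210\right)} = - \frac{985}{5111750 + \left(- \frac{1281}{4} + 210\right)} = - \frac{985}{5111750 - \frac{441}{4}} = - \frac{985}{\frac{20446559}{4}} = \left(-985\right) \frac{4}{20446559} = - \frac{3940}{20446559}$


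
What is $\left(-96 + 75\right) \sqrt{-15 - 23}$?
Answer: $- 21 i \sqrt{38} \approx - 129.45 i$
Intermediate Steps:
$\left(-96 + 75\right) \sqrt{-15 - 23} = - 21 \sqrt{-38} = - 21 i \sqrt{38}$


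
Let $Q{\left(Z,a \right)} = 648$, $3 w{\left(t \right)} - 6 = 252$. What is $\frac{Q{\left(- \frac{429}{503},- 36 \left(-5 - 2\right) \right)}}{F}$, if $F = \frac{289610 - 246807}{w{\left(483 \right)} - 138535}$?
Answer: $- \frac{89714952}{42803} \approx -2096.0$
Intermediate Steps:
$w{\left(t \right)} = 86$ ($w{\left(t \right)} = 2 + \frac{1}{3} \cdot 252 = 2 + 84 = 86$)
$F = - \frac{42803}{138449}$ ($F = \frac{289610 - 246807}{86 - 138535} = \frac{42803}{-138449} = 42803 \left(- \frac{1}{138449}\right) = - \frac{42803}{138449} \approx -0.30916$)
$\frac{Q{\left(- \frac{429}{503},- 36 \left(-5 - 2\right) \right)}}{F} = \frac{648}{- \frac{42803}{138449}} = 648 \left(- \frac{138449}{42803}\right) = - \frac{89714952}{42803}$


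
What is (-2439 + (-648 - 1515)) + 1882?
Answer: -2720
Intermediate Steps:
(-2439 + (-648 - 1515)) + 1882 = (-2439 - 2163) + 1882 = -4602 + 1882 = -2720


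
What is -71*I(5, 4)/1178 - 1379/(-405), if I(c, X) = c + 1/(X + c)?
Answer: 738746/238545 ≈ 3.0969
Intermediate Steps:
-71*I(5, 4)/1178 - 1379/(-405) = -71*(1 + 5² + 4*5)/(4 + 5)/1178 - 1379/(-405) = -71*(1 + 25 + 20)/9*(1/1178) - 1379*(-1/405) = -71*46/9*(1/1178) + 1379/405 = -3266/9*1/1178 + 1379/405 = -1633/5301 + 1379/405 = 738746/238545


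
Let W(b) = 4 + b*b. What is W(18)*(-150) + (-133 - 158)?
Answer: -49491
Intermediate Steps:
W(b) = 4 + b²
W(18)*(-150) + (-133 - 158) = (4 + 18²)*(-150) + (-133 - 158) = (4 + 324)*(-150) - 291 = 328*(-150) - 291 = -49200 - 291 = -49491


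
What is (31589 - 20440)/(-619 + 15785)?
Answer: 11149/15166 ≈ 0.73513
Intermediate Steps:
(31589 - 20440)/(-619 + 15785) = 11149/15166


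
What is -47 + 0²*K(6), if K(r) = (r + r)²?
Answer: -47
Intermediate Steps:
K(r) = 4*r² (K(r) = (2*r)² = 4*r²)
-47 + 0²*K(6) = -47 + 0²*(4*6²) = -47 + 0*(4*36) = -47 + 0*144 = -47 + 0 = -47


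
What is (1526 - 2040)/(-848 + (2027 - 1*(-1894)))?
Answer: -514/3073 ≈ -0.16726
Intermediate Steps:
(1526 - 2040)/(-848 + (2027 - 1*(-1894))) = -514/(-848 + (2027 + 1894)) = -514/(-848 + 3921) = -514/3073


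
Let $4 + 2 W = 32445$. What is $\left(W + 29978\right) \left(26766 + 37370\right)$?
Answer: $2962986996$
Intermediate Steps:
$W = \frac{32441}{2}$ ($W = -2 + \frac{1}{2} \cdot 32445 = -2 + \frac{32445}{2} = \frac{32441}{2} \approx 16221.0$)
$\left(W + 29978\right) \left(26766 + 37370\right) = \left(\frac{32441}{2} + 29978\right) \left(26766 + 37370\right) = \frac{92397}{2} \cdot 64136 = 2962986996$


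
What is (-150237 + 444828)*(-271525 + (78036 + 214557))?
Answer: 6206443188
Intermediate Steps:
(-150237 + 444828)*(-271525 + (78036 + 214557)) = 294591*(-271525 + 292593) = 294591*21068 = 6206443188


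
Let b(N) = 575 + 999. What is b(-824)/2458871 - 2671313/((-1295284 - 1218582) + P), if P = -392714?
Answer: 34056937951/37030597260 ≈ 0.91970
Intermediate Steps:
b(N) = 1574
b(-824)/2458871 - 2671313/((-1295284 - 1218582) + P) = 1574/2458871 - 2671313/((-1295284 - 1218582) - 392714) = 1574*(1/2458871) - 2671313/(-2513866 - 392714) = 1574/2458871 - 2671313/(-2906580) = 1574/2458871 - 2671313*(-1/2906580) = 1574/2458871 + 13841/15060 = 34056937951/37030597260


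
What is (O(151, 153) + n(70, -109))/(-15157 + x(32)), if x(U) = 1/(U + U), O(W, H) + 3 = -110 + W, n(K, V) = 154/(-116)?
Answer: -22688/9377121 ≈ -0.0024195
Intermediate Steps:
n(K, V) = -77/58 (n(K, V) = 154*(-1/116) = -77/58)
O(W, H) = -113 + W (O(W, H) = -3 + (-110 + W) = -113 + W)
x(U) = 1/(2*U)
(O(151, 153) + n(70, -109))/(-15157 + x(32)) = ((-113 + 151) - 77/58)/(-15157 + (1/2)/32) = (38 - 77/58)/(-15157 + (1/2)*(1/32)) = 2127/(58*(-15157 + 1/64)) = 2127/(58*(-970047/64)) = (2127/58)*(-64/970047) = -22688/9377121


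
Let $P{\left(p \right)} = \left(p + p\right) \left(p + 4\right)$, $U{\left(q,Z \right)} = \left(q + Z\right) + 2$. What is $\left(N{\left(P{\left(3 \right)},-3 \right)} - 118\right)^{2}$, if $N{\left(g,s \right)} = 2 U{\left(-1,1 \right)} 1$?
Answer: $12996$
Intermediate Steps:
$U{\left(q,Z \right)} = 2 + Z + q$ ($U{\left(q,Z \right)} = \left(Z + q\right) + 2 = 2 + Z + q$)
$P{\left(p \right)} = 2 p \left(4 + p\right)$
$N{\left(g,s \right)} = 4$ ($N{\left(g,s \right)} = 2 \left(2 + 1 - 1\right) 1 = 2 \cdot 2 \cdot 1 = 4 \cdot 1 = 4$)
$\left(N{\left(P{\left(3 \right)},-3 \right)} - 118\right)^{2} = \left(4 - 118\right)^{2} = \left(-114\right)^{2} = 12996$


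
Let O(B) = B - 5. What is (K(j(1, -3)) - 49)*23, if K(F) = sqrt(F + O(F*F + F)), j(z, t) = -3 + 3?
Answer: -1127 + 23*I*sqrt(5) ≈ -1127.0 + 51.43*I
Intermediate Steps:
j(z, t) = 0
O(B) = -5 + B
K(F) = sqrt(-5 + F**2 + 2*F) (K(F) = sqrt(F + (-5 + (F*F + F))) = sqrt(F + (-5 + (F**2 + F))) = sqrt(F + (-5 + (F + F**2))) = sqrt(F + (-5 + F + F**2)) = sqrt(-5 + F**2 + 2*F))
(K(j(1, -3)) - 49)*23 = (sqrt(-5 + 0 + 0*(1 + 0)) - 49)*23 = (sqrt(-5 + 0 + 0*1) - 49)*23 = (sqrt(-5 + 0 + 0) - 49)*23 = (sqrt(-5) - 49)*23 = (I*sqrt(5) - 49)*23 = (-49 + I*sqrt(5))*23 = -1127 + 23*I*sqrt(5)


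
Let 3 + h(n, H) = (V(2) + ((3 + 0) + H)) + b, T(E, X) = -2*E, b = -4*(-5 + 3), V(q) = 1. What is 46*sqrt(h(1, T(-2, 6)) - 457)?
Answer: 92*I*sqrt(111) ≈ 969.28*I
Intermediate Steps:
b = 8 (b = -4*(-2) = 8)
h(n, H) = 9 + H (h(n, H) = -3 + ((1 + ((3 + 0) + H)) + 8) = -3 + ((1 + (3 + H)) + 8) = -3 + ((4 + H) + 8) = -3 + (12 + H) = 9 + H)
46*sqrt(h(1, T(-2, 6)) - 457) = 46*sqrt((9 - 2*(-2)) - 457) = 46*sqrt((9 + 4) - 457) = 46*sqrt(13 - 457) = 46*sqrt(-444) = 46*(2*I*sqrt(111)) = 92*I*sqrt(111)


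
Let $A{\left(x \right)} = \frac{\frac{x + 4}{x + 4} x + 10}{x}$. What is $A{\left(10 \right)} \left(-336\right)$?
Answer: $-672$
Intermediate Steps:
$A{\left(x \right)} = \frac{10 + x}{x}$ ($A{\left(x \right)} = \frac{\frac{4 + x}{4 + x} x + 10}{x} = \frac{1 x + 10}{x} = \frac{x + 10}{x} = \frac{10 + x}{x}$)
$A{\left(10 \right)} \left(-336\right) = \frac{10 + 10}{10} \left(-336\right) = \frac{1}{10} \cdot 20 \left(-336\right) = 2 \left(-336\right) = -672$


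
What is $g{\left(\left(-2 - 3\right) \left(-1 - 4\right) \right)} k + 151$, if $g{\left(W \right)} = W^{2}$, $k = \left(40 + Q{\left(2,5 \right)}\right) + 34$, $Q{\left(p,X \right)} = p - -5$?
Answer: $50776$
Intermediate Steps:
$Q{\left(p,X \right)} = 5 + p$ ($Q{\left(p,X \right)} = p + 5 = 5 + p$)
$k = 81$ ($k = \left(40 + \left(5 + 2\right)\right) + 34 = \left(40 + 7\right) + 34 = 47 + 34 = 81$)
$g{\left(\left(-2 - 3\right) \left(-1 - 4\right) \right)} k + 151 = \left(\left(-2 - 3\right) \left(-1 - 4\right)\right)^{2} \cdot 81 + 151 = \left(- 5 \left(-1 - 4\right)\right)^{2} \cdot 81 + 151 = \left(\left(-5\right) \left(-5\right)\right)^{2} \cdot 81 + 151 = 25^{2} \cdot 81 + 151 = 625 \cdot 81 + 151 = 50625 + 151 = 50776$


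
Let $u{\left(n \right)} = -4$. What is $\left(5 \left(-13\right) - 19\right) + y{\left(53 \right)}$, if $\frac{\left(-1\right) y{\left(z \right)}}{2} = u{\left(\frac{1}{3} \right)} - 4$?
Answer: $-68$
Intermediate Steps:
$y{\left(z \right)} = 16$ ($y{\left(z \right)} = - 2 \left(-4 - 4\right) = \left(-2\right) \left(-8\right) = 16$)
$\left(5 \left(-13\right) - 19\right) + y{\left(53 \right)} = \left(5 \left(-13\right) - 19\right) + 16 = \left(-65 - 19\right) + 16 = -84 + 16 = -68$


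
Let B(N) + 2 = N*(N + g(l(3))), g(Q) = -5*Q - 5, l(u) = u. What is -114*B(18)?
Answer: 4332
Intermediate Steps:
g(Q) = -5 - 5*Q
B(N) = -2 + N*(-20 + N) (B(N) = -2 + N*(N + (-5 - 5*3)) = -2 + N*(N + (-5 - 15)) = -2 + N*(N - 20) = -2 + N*(-20 + N))
-114*B(18) = -114*(-2 + 18² - 20*18) = -114*(-2 + 324 - 360) = -114*(-38) = 4332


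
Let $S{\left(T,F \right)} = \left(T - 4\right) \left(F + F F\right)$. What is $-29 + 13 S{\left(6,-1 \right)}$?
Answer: $-29$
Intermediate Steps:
$S{\left(T,F \right)} = \left(-4 + T\right) \left(F + F^{2}\right)$
$-29 + 13 S{\left(6,-1 \right)} = -29 + 13 \left(- (-4 + 6 - -4 - 6)\right) = -29 + 13 \left(- (-4 + 6 + 4 - 6)\right) = -29 + 13 \left(\left(-1\right) 0\right) = -29 + 13 \cdot 0 = -29 + 0 = -29$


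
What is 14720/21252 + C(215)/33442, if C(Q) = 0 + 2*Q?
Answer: 2725025/3862551 ≈ 0.70550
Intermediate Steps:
C(Q) = 2*Q
14720/21252 + C(215)/33442 = 14720/21252 + (2*215)/33442 = 14720*(1/21252) + 430*(1/33442) = 160/231 + 215/16721 = 2725025/3862551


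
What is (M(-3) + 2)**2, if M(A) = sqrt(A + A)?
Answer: (2 + I*sqrt(6))**2 ≈ -2.0 + 9.798*I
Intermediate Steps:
M(A) = sqrt(2)*sqrt(A) (M(A) = sqrt(2*A) = sqrt(2)*sqrt(A))
(M(-3) + 2)**2 = (sqrt(2)*sqrt(-3) + 2)**2 = (sqrt(2)*(I*sqrt(3)) + 2)**2 = (I*sqrt(6) + 2)**2 = (2 + I*sqrt(6))**2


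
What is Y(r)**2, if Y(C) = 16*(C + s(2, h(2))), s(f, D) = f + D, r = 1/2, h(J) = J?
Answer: 5184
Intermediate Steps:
r = 1/2 ≈ 0.50000
s(f, D) = D + f
Y(C) = 64 + 16*C (Y(C) = 16*(C + (2 + 2)) = 16*(C + 4) = 16*(4 + C) = 64 + 16*C)
Y(r)**2 = (64 + 16*(1/2))**2 = (64 + 8)**2 = 72**2 = 5184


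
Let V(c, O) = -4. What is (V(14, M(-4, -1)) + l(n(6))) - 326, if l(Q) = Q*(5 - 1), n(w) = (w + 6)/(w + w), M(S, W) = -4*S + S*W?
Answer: -326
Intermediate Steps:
n(w) = (6 + w)/(2*w) (n(w) = (6 + w)/((2*w)) = (6 + w)*(1/(2*w)) = (6 + w)/(2*w))
l(Q) = 4*Q (l(Q) = Q*4 = 4*Q)
(V(14, M(-4, -1)) + l(n(6))) - 326 = (-4 + 4*((½)*(6 + 6)/6)) - 326 = (-4 + 4*((½)*(⅙)*12)) - 326 = (-4 + 4*1) - 326 = (-4 + 4) - 326 = 0 - 326 = -326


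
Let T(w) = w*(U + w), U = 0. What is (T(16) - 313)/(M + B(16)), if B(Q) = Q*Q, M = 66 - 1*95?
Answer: -57/227 ≈ -0.25110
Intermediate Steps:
M = -29 (M = 66 - 95 = -29)
B(Q) = Q**2
T(w) = w**2 (T(w) = w*(0 + w) = w*w = w**2)
(T(16) - 313)/(M + B(16)) = (16**2 - 313)/(-29 + 16**2) = (256 - 313)/(-29 + 256) = -57/227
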